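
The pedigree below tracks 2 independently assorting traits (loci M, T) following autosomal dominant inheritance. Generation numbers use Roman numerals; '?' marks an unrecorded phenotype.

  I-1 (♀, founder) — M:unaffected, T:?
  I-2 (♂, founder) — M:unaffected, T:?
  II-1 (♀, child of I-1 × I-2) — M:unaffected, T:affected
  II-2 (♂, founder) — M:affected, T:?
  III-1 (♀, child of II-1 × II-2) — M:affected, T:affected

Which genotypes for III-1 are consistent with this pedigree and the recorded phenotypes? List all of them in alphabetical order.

M/I-1 un ·: mm
M/I-2 un ·: mm
M/II-1 un I-1×I-2: mm
M/II-2 aff ·: Mm|MM
M/III-1 aff II-1×II-2: Mm
⇒ M over [I-1,I-2,II-1,II-2,III-1]: 2 consistent
T/I-1 ? ·: tt|Tt|TT
T/I-2 ? ·: tt|Tt|TT
T/II-1 aff I-1×I-2: Tt|TT
T/II-2 ? ·: tt|Tt|TT
T/III-1 aff II-1×II-2: Tt|TT
⇒ T over [I-1,I-2,II-1,II-2,III-1]: 51 consistent

III-1 ∈ {Mm TT, Mm Tt}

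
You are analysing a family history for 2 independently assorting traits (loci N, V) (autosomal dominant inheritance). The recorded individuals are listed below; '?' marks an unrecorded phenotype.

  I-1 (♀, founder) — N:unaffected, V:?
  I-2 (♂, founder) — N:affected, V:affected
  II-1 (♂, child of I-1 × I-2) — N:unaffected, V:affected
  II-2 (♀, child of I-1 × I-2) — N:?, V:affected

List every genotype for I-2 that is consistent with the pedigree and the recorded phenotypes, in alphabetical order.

N/I-1 un ·: nn
N/I-2 aff ·: Nn
N/II-1 un I-1×I-2: nn
N/II-2 ? I-1×I-2: nn|Nn
⇒ N over [I-1,I-2,II-1,II-2]: 2 consistent
V/I-1 ? ·: vv|Vv|VV
V/I-2 aff ·: Vv|VV
V/II-1 aff I-1×I-2: Vv|VV
V/II-2 aff I-1×I-2: Vv|VV
⇒ V over [I-1,I-2,II-1,II-2]: 15 consistent

I-2 ∈ {Nn VV, Nn Vv}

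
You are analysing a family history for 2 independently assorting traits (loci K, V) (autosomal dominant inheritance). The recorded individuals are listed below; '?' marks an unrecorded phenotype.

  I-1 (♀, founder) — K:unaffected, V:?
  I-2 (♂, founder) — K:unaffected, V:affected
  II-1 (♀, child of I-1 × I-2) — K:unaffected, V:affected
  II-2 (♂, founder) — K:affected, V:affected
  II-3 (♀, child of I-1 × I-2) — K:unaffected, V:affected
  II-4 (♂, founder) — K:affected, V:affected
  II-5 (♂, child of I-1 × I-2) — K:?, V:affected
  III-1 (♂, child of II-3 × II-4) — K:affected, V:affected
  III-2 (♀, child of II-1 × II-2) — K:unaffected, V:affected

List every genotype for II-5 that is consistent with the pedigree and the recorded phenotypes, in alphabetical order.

K/I-1 un ·: kk
K/I-2 un ·: kk
K/II-1 un I-1×I-2: kk
K/II-2 aff ·: Kk
K/II-3 un I-1×I-2: kk
K/II-4 aff ·: Kk|KK
K/II-5 ? I-1×I-2: kk
K/III-1 aff II-3×II-4: Kk
K/III-2 un II-1×II-2: kk
⇒ K over [I-1,I-2,II-1,II-2,II-3,II-4,II-5,III-1,III-2]: 2 consistent
V/I-1 ? ·: vv|Vv|VV
V/I-2 aff ·: Vv|VV
V/II-1 aff I-1×I-2: Vv|VV
V/II-2 aff ·: Vv|VV
V/II-3 aff I-1×I-2: Vv|VV
V/II-4 aff ·: Vv|VV
V/II-5 aff I-1×I-2: Vv|VV
V/III-1 aff II-3×II-4: Vv|VV
V/III-2 aff II-1×II-2: Vv|VV
⇒ V over [I-1,I-2,II-1,II-2,II-3,II-4,II-5,III-1,III-2]: 335 consistent

II-5 ∈ {kk VV, kk Vv}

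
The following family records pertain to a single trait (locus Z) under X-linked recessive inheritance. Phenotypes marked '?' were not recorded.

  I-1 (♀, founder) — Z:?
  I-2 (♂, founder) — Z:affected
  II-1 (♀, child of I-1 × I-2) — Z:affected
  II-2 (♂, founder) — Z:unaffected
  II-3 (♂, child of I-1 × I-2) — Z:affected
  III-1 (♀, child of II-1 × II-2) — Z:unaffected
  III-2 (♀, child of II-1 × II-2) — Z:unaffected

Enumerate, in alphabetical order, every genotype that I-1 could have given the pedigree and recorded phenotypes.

Z/I-1 ? ·: X^ZX^z|X^zX^z
Z/I-2 aff ·: X^zY
Z/II-1 aff I-1×I-2: X^zX^z
Z/II-2 un ·: X^ZY
Z/II-3 aff I-1×I-2: X^zY
Z/III-1 un II-1×II-2: X^ZX^z
Z/III-2 un II-1×II-2: X^ZX^z
⇒ Z over [I-1,I-2,II-1,II-2,II-3,III-1,III-2]: 2 consistent

I-1 ∈ {X^ZX^z, X^zX^z}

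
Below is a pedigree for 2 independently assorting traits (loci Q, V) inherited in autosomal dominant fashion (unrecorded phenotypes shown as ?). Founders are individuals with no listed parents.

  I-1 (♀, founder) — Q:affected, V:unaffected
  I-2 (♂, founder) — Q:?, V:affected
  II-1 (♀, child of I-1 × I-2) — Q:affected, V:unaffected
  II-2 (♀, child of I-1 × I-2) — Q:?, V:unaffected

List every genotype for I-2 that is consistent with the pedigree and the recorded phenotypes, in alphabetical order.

I-2 ∈ {QQ Vv, Qq Vv, qq Vv}

Q/I-1 aff ·: Qq|QQ
Q/I-2 ? ·: qq|Qq|QQ
Q/II-1 aff I-1×I-2: Qq|QQ
Q/II-2 ? I-1×I-2: qq|Qq|QQ
⇒ Q over [I-1,I-2,II-1,II-2]: 18 consistent
V/I-1 un ·: vv
V/I-2 aff ·: Vv
V/II-1 un I-1×I-2: vv
V/II-2 un I-1×I-2: vv
⇒ V over [I-1,I-2,II-1,II-2]: 1 consistent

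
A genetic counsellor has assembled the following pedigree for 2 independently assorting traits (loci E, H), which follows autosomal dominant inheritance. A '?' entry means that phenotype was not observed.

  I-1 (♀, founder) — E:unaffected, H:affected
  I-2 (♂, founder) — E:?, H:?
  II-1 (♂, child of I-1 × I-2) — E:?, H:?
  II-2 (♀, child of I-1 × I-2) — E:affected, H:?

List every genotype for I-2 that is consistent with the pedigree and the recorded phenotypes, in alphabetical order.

I-2 ∈ {EE HH, EE Hh, EE hh, Ee HH, Ee Hh, Ee hh}

E/I-1 un ·: ee
E/I-2 ? ·: Ee|EE
E/II-1 ? I-1×I-2: ee|Ee
E/II-2 aff I-1×I-2: Ee
⇒ E over [I-1,I-2,II-1,II-2]: 3 consistent
H/I-1 aff ·: Hh|HH
H/I-2 ? ·: hh|Hh|HH
H/II-1 ? I-1×I-2: hh|Hh|HH
H/II-2 ? I-1×I-2: hh|Hh|HH
⇒ H over [I-1,I-2,II-1,II-2]: 23 consistent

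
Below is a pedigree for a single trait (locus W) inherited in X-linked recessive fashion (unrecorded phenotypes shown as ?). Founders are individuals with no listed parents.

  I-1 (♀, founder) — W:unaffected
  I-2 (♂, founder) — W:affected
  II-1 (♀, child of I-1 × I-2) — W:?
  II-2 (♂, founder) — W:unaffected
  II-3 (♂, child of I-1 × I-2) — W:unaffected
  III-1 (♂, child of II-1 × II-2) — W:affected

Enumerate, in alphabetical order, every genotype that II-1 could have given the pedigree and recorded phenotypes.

II-1 ∈ {X^WX^w, X^wX^w}

W/I-1 un ·: X^WX^W|X^WX^w
W/I-2 aff ·: X^wY
W/II-1 ? I-1×I-2: X^WX^w|X^wX^w
W/II-2 un ·: X^WY
W/II-3 un I-1×I-2: X^WY
W/III-1 aff II-1×II-2: X^wY
⇒ W over [I-1,I-2,II-1,II-2,II-3,III-1]: 3 consistent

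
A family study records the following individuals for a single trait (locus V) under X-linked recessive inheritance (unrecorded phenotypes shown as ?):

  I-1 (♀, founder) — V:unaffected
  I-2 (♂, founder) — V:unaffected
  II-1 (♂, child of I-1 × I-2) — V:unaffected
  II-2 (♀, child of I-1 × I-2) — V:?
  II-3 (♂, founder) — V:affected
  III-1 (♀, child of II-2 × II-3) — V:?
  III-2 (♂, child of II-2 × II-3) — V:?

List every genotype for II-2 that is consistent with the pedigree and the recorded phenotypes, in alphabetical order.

V/I-1 un ·: X^VX^V|X^VX^v
V/I-2 un ·: X^VY
V/II-1 un I-1×I-2: X^VY
V/II-2 ? I-1×I-2: X^VX^V|X^VX^v
V/II-3 aff ·: X^vY
V/III-1 ? II-2×II-3: X^VX^v|X^vX^v
V/III-2 ? II-2×II-3: X^VY|X^vY
⇒ V over [I-1,I-2,II-1,II-2,II-3,III-1,III-2]: 6 consistent

II-2 ∈ {X^VX^V, X^VX^v}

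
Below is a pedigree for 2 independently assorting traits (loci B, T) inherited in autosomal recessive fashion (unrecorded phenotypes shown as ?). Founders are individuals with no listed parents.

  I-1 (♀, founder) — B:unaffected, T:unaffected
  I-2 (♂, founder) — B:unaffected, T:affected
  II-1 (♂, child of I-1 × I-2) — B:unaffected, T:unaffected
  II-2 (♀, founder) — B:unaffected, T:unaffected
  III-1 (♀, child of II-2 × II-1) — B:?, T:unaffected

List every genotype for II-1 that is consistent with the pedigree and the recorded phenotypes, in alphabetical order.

B/I-1 un ·: BB|Bb
B/I-2 un ·: BB|Bb
B/II-1 un I-1×I-2: BB|Bb
B/II-2 un ·: BB|Bb
B/III-1 ? II-2×II-1: BB|Bb|bb
⇒ B over [I-1,I-2,II-1,II-2,III-1]: 27 consistent
T/I-1 un ·: TT|Tt
T/I-2 aff ·: tt
T/II-1 un I-1×I-2: Tt
T/II-2 un ·: TT|Tt
T/III-1 un II-2×II-1: TT|Tt
⇒ T over [I-1,I-2,II-1,II-2,III-1]: 8 consistent

II-1 ∈ {BB Tt, Bb Tt}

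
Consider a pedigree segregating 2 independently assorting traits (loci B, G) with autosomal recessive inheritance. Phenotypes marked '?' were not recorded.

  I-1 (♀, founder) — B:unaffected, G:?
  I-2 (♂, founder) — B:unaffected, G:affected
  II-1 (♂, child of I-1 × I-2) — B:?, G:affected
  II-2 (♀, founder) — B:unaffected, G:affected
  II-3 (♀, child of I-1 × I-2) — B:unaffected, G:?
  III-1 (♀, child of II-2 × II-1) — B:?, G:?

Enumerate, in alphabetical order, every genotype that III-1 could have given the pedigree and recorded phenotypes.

B/I-1 un ·: BB|Bb
B/I-2 un ·: BB|Bb
B/II-1 ? I-1×I-2: BB|Bb|bb
B/II-2 un ·: BB|Bb
B/II-3 un I-1×I-2: BB|Bb
B/III-1 ? II-2×II-1: BB|Bb|bb
⇒ B over [I-1,I-2,II-1,II-2,II-3,III-1]: 57 consistent
G/I-1 ? ·: Gg|gg
G/I-2 aff ·: gg
G/II-1 aff I-1×I-2: gg
G/II-2 aff ·: gg
G/II-3 ? I-1×I-2: Gg|gg
G/III-1 ? II-2×II-1: gg
⇒ G over [I-1,I-2,II-1,II-2,II-3,III-1]: 3 consistent

III-1 ∈ {BB gg, Bb gg, bb gg}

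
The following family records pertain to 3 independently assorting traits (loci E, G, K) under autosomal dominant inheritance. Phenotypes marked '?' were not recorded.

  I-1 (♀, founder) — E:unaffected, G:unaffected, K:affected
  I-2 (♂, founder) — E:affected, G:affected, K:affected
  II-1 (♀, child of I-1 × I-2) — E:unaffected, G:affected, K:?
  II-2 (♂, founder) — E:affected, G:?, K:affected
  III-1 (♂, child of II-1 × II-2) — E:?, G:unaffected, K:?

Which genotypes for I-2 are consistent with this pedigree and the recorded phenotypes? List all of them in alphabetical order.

E/I-1 un ·: ee
E/I-2 aff ·: Ee
E/II-1 un I-1×I-2: ee
E/II-2 aff ·: Ee|EE
E/III-1 ? II-1×II-2: ee|Ee
⇒ E over [I-1,I-2,II-1,II-2,III-1]: 3 consistent
G/I-1 un ·: gg
G/I-2 aff ·: Gg|GG
G/II-1 aff I-1×I-2: Gg
G/II-2 ? ·: gg|Gg
G/III-1 un II-1×II-2: gg
⇒ G over [I-1,I-2,II-1,II-2,III-1]: 4 consistent
K/I-1 aff ·: Kk|KK
K/I-2 aff ·: Kk|KK
K/II-1 ? I-1×I-2: kk|Kk|KK
K/II-2 aff ·: Kk|KK
K/III-1 ? II-1×II-2: kk|Kk|KK
⇒ K over [I-1,I-2,II-1,II-2,III-1]: 30 consistent

I-2 ∈ {Ee GG KK, Ee GG Kk, Ee Gg KK, Ee Gg Kk}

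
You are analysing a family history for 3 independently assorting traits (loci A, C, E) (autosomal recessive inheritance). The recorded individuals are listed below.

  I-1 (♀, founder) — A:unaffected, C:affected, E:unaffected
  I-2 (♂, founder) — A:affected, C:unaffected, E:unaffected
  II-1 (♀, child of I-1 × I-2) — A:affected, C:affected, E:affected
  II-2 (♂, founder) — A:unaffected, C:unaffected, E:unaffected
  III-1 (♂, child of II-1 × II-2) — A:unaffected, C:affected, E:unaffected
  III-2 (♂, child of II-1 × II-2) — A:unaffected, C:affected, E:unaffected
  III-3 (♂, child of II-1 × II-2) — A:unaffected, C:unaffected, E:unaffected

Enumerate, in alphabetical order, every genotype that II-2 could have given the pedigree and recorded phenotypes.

II-2 ∈ {AA Cc EE, AA Cc Ee, Aa Cc EE, Aa Cc Ee}

A/I-1 un ·: Aa
A/I-2 aff ·: aa
A/II-1 aff I-1×I-2: aa
A/II-2 un ·: AA|Aa
A/III-1 un II-1×II-2: Aa
A/III-2 un II-1×II-2: Aa
A/III-3 un II-1×II-2: Aa
⇒ A over [I-1,I-2,II-1,II-2,III-1,III-2,III-3]: 2 consistent
C/I-1 aff ·: cc
C/I-2 un ·: Cc
C/II-1 aff I-1×I-2: cc
C/II-2 un ·: Cc
C/III-1 aff II-1×II-2: cc
C/III-2 aff II-1×II-2: cc
C/III-3 un II-1×II-2: Cc
⇒ C over [I-1,I-2,II-1,II-2,III-1,III-2,III-3]: 1 consistent
E/I-1 un ·: Ee
E/I-2 un ·: Ee
E/II-1 aff I-1×I-2: ee
E/II-2 un ·: EE|Ee
E/III-1 un II-1×II-2: Ee
E/III-2 un II-1×II-2: Ee
E/III-3 un II-1×II-2: Ee
⇒ E over [I-1,I-2,II-1,II-2,III-1,III-2,III-3]: 2 consistent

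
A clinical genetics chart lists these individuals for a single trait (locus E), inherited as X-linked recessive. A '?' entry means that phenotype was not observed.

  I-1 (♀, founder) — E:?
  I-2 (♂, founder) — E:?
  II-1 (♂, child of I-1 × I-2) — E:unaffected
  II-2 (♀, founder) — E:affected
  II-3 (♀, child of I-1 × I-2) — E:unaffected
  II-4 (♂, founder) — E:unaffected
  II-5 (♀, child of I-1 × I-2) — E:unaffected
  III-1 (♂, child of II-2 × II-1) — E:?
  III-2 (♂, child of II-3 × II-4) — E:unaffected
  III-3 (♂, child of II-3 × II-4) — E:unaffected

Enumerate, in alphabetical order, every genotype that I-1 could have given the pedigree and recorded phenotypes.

E/I-1 ? ·: X^EX^E|X^EX^e
E/I-2 ? ·: X^EY|X^eY
E/II-1 un I-1×I-2: X^EY
E/II-2 aff ·: X^eX^e
E/II-3 un I-1×I-2: X^EX^E|X^EX^e
E/II-4 un ·: X^EY
E/II-5 un I-1×I-2: X^EX^E|X^EX^e
E/III-1 ? II-2×II-1: X^eY
E/III-2 un II-3×II-4: X^EY
E/III-3 un II-3×II-4: X^EY
⇒ E over [I-1,I-2,II-1,II-2,II-3,II-4,II-5,III-1,III-2,III-3]: 7 consistent

I-1 ∈ {X^EX^E, X^EX^e}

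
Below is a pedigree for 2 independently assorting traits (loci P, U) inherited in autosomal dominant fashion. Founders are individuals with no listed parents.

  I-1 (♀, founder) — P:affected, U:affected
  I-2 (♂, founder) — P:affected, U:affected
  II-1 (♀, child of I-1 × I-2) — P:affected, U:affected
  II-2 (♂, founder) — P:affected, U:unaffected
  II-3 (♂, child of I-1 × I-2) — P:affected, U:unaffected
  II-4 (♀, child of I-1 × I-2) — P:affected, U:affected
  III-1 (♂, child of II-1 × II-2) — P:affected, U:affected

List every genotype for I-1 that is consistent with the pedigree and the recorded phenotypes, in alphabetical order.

I-1 ∈ {PP Uu, Pp Uu}

P/I-1 aff ·: Pp|PP
P/I-2 aff ·: Pp|PP
P/II-1 aff I-1×I-2: Pp|PP
P/II-2 aff ·: Pp|PP
P/II-3 aff I-1×I-2: Pp|PP
P/II-4 aff I-1×I-2: Pp|PP
P/III-1 aff II-1×II-2: Pp|PP
⇒ P over [I-1,I-2,II-1,II-2,II-3,II-4,III-1]: 87 consistent
U/I-1 aff ·: Uu
U/I-2 aff ·: Uu
U/II-1 aff I-1×I-2: Uu|UU
U/II-2 un ·: uu
U/II-3 un I-1×I-2: uu
U/II-4 aff I-1×I-2: Uu|UU
U/III-1 aff II-1×II-2: Uu
⇒ U over [I-1,I-2,II-1,II-2,II-3,II-4,III-1]: 4 consistent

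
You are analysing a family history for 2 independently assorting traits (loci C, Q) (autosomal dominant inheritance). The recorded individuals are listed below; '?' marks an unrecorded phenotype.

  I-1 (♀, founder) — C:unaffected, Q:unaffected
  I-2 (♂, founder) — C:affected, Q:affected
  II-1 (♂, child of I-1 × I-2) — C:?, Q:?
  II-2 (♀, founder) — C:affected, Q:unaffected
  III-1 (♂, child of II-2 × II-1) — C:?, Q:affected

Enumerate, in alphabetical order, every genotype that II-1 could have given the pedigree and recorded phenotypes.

II-1 ∈ {Cc Qq, cc Qq}

C/I-1 un ·: cc
C/I-2 aff ·: Cc|CC
C/II-1 ? I-1×I-2: cc|Cc
C/II-2 aff ·: Cc|CC
C/III-1 ? II-2×II-1: cc|Cc|CC
⇒ C over [I-1,I-2,II-1,II-2,III-1]: 13 consistent
Q/I-1 un ·: qq
Q/I-2 aff ·: Qq|QQ
Q/II-1 ? I-1×I-2: Qq
Q/II-2 un ·: qq
Q/III-1 aff II-2×II-1: Qq
⇒ Q over [I-1,I-2,II-1,II-2,III-1]: 2 consistent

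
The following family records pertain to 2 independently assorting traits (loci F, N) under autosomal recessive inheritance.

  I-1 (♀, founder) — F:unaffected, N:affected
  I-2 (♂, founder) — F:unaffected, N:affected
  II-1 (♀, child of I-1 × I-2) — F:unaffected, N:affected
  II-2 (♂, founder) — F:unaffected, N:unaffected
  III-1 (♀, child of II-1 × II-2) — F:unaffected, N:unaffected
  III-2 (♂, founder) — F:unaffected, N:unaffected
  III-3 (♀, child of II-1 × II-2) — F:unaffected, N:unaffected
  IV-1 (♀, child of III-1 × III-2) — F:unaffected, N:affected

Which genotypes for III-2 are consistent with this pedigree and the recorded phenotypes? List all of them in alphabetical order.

III-2 ∈ {FF Nn, Ff Nn}

F/I-1 un ·: FF|Ff
F/I-2 un ·: FF|Ff
F/II-1 un I-1×I-2: FF|Ff
F/II-2 un ·: FF|Ff
F/III-1 un II-1×II-2: FF|Ff
F/III-2 un ·: FF|Ff
F/III-3 un II-1×II-2: FF|Ff
F/IV-1 un III-1×III-2: FF|Ff
⇒ F over [I-1,I-2,II-1,II-2,III-1,III-2,III-3,IV-1]: 152 consistent
N/I-1 aff ·: nn
N/I-2 aff ·: nn
N/II-1 aff I-1×I-2: nn
N/II-2 un ·: NN|Nn
N/III-1 un II-1×II-2: Nn
N/III-2 un ·: Nn
N/III-3 un II-1×II-2: Nn
N/IV-1 aff III-1×III-2: nn
⇒ N over [I-1,I-2,II-1,II-2,III-1,III-2,III-3,IV-1]: 2 consistent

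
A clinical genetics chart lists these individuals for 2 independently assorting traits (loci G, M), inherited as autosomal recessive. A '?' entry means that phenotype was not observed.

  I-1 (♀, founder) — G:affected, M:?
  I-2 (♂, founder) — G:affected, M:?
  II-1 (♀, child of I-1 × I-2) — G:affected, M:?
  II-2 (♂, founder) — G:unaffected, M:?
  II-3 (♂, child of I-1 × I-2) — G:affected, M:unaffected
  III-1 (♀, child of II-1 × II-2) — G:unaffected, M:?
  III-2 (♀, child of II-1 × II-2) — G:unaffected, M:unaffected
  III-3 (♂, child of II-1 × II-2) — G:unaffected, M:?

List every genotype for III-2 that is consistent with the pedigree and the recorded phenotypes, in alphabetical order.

G/I-1 aff ·: gg
G/I-2 aff ·: gg
G/II-1 aff I-1×I-2: gg
G/II-2 un ·: GG|Gg
G/II-3 aff I-1×I-2: gg
G/III-1 un II-1×II-2: Gg
G/III-2 un II-1×II-2: Gg
G/III-3 un II-1×II-2: Gg
⇒ G over [I-1,I-2,II-1,II-2,II-3,III-1,III-2,III-3]: 2 consistent
M/I-1 ? ·: MM|Mm|mm
M/I-2 ? ·: MM|Mm|mm
M/II-1 ? I-1×I-2: MM|Mm|mm
M/II-2 ? ·: MM|Mm|mm
M/II-3 un I-1×I-2: MM|Mm
M/III-1 ? II-1×II-2: MM|Mm|mm
M/III-2 un II-1×II-2: MM|Mm
M/III-3 ? II-1×II-2: MM|Mm|mm
⇒ M over [I-1,I-2,II-1,II-2,II-3,III-1,III-2,III-3]: 390 consistent

III-2 ∈ {Gg MM, Gg Mm}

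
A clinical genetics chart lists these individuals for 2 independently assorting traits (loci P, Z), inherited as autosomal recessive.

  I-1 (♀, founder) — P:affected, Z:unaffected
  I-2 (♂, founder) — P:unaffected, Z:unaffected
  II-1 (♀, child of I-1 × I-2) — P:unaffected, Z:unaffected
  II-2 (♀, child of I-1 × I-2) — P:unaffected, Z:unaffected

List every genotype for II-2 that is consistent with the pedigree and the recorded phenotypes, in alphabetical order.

P/I-1 aff ·: pp
P/I-2 un ·: PP|Pp
P/II-1 un I-1×I-2: Pp
P/II-2 un I-1×I-2: Pp
⇒ P over [I-1,I-2,II-1,II-2]: 2 consistent
Z/I-1 un ·: ZZ|Zz
Z/I-2 un ·: ZZ|Zz
Z/II-1 un I-1×I-2: ZZ|Zz
Z/II-2 un I-1×I-2: ZZ|Zz
⇒ Z over [I-1,I-2,II-1,II-2]: 13 consistent

II-2 ∈ {Pp ZZ, Pp Zz}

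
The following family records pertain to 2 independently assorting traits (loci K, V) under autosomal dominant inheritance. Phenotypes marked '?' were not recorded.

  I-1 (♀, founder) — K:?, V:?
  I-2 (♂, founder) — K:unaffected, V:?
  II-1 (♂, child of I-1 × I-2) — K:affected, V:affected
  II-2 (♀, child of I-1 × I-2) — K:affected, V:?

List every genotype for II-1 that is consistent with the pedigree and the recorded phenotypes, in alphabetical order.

II-1 ∈ {Kk VV, Kk Vv}

K/I-1 ? ·: Kk|KK
K/I-2 un ·: kk
K/II-1 aff I-1×I-2: Kk
K/II-2 aff I-1×I-2: Kk
⇒ K over [I-1,I-2,II-1,II-2]: 2 consistent
V/I-1 ? ·: vv|Vv|VV
V/I-2 ? ·: vv|Vv|VV
V/II-1 aff I-1×I-2: Vv|VV
V/II-2 ? I-1×I-2: vv|Vv|VV
⇒ V over [I-1,I-2,II-1,II-2]: 21 consistent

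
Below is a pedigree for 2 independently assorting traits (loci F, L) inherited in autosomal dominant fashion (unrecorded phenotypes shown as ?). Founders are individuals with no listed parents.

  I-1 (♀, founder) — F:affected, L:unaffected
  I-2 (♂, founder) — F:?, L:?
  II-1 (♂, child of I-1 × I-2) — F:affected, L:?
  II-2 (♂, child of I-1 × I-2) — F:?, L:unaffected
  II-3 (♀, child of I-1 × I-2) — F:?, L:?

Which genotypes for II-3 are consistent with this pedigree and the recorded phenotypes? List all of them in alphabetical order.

F/I-1 aff ·: Ff|FF
F/I-2 ? ·: ff|Ff|FF
F/II-1 aff I-1×I-2: Ff|FF
F/II-2 ? I-1×I-2: ff|Ff|FF
F/II-3 ? I-1×I-2: ff|Ff|FF
⇒ F over [I-1,I-2,II-1,II-2,II-3]: 40 consistent
L/I-1 un ·: ll
L/I-2 ? ·: ll|Ll
L/II-1 ? I-1×I-2: ll|Ll
L/II-2 un I-1×I-2: ll
L/II-3 ? I-1×I-2: ll|Ll
⇒ L over [I-1,I-2,II-1,II-2,II-3]: 5 consistent

II-3 ∈ {FF Ll, FF ll, Ff Ll, Ff ll, ff Ll, ff ll}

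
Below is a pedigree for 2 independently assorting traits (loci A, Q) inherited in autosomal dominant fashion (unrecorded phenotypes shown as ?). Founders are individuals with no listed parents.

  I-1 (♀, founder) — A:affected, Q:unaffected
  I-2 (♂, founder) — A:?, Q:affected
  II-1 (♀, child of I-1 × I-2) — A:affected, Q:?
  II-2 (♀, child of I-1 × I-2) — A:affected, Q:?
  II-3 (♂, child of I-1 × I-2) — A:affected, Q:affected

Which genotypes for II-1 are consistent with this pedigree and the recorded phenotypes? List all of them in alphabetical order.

A/I-1 aff ·: Aa|AA
A/I-2 ? ·: aa|Aa|AA
A/II-1 aff I-1×I-2: Aa|AA
A/II-2 aff I-1×I-2: Aa|AA
A/II-3 aff I-1×I-2: Aa|AA
⇒ A over [I-1,I-2,II-1,II-2,II-3]: 27 consistent
Q/I-1 un ·: qq
Q/I-2 aff ·: Qq|QQ
Q/II-1 ? I-1×I-2: qq|Qq
Q/II-2 ? I-1×I-2: qq|Qq
Q/II-3 aff I-1×I-2: Qq
⇒ Q over [I-1,I-2,II-1,II-2,II-3]: 5 consistent

II-1 ∈ {AA Qq, AA qq, Aa Qq, Aa qq}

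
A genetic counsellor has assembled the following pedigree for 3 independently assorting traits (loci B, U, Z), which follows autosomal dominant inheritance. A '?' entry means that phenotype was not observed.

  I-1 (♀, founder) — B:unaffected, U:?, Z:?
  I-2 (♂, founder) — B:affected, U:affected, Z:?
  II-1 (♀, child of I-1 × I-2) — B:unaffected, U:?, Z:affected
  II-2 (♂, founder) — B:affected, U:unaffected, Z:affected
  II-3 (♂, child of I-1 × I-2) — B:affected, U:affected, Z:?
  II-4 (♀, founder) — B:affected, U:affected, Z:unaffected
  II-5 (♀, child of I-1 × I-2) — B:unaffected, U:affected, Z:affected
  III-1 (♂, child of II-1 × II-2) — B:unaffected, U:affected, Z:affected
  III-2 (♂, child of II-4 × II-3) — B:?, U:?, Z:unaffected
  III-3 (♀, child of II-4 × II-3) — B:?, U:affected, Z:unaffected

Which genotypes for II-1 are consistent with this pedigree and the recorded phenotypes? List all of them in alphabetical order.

II-1 ∈ {bb UU ZZ, bb UU Zz, bb Uu ZZ, bb Uu Zz}

B/I-1 un ·: bb
B/I-2 aff ·: Bb
B/II-1 un I-1×I-2: bb
B/II-2 aff ·: Bb
B/II-3 aff I-1×I-2: Bb
B/II-4 aff ·: Bb|BB
B/II-5 un I-1×I-2: bb
B/III-1 un II-1×II-2: bb
B/III-2 ? II-4×II-3: bb|Bb|BB
B/III-3 ? II-4×II-3: bb|Bb|BB
⇒ B over [I-1,I-2,II-1,II-2,II-3,II-4,II-5,III-1,III-2,III-3]: 13 consistent
U/I-1 ? ·: uu|Uu|UU
U/I-2 aff ·: Uu|UU
U/II-1 ? I-1×I-2: Uu|UU
U/II-2 un ·: uu
U/II-3 aff I-1×I-2: Uu|UU
U/II-4 aff ·: Uu|UU
U/II-5 aff I-1×I-2: Uu|UU
U/III-1 aff II-1×II-2: Uu
U/III-2 ? II-4×II-3: uu|Uu|UU
U/III-3 aff II-4×II-3: Uu|UU
⇒ U over [I-1,I-2,II-1,II-2,II-3,II-4,II-5,III-1,III-2,III-3]: 205 consistent
Z/I-1 ? ·: zz|Zz|ZZ
Z/I-2 ? ·: zz|Zz|ZZ
Z/II-1 aff I-1×I-2: Zz|ZZ
Z/II-2 aff ·: Zz|ZZ
Z/II-3 ? I-1×I-2: zz|Zz
Z/II-4 un ·: zz
Z/II-5 aff I-1×I-2: Zz|ZZ
Z/III-1 aff II-1×II-2: Zz|ZZ
Z/III-2 un II-4×II-3: zz
Z/III-3 un II-4×II-3: zz
⇒ Z over [I-1,I-2,II-1,II-2,II-3,II-4,II-5,III-1,III-2,III-3]: 80 consistent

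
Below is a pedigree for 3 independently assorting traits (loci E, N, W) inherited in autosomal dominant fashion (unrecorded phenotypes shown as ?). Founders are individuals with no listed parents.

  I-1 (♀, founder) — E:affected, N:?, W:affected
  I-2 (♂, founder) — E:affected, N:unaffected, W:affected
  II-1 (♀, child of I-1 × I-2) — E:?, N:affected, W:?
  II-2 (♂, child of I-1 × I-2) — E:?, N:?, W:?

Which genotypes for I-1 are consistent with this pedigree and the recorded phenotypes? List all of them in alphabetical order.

E/I-1 aff ·: Ee|EE
E/I-2 aff ·: Ee|EE
E/II-1 ? I-1×I-2: ee|Ee|EE
E/II-2 ? I-1×I-2: ee|Ee|EE
⇒ E over [I-1,I-2,II-1,II-2]: 18 consistent
N/I-1 ? ·: Nn|NN
N/I-2 un ·: nn
N/II-1 aff I-1×I-2: Nn
N/II-2 ? I-1×I-2: nn|Nn
⇒ N over [I-1,I-2,II-1,II-2]: 3 consistent
W/I-1 aff ·: Ww|WW
W/I-2 aff ·: Ww|WW
W/II-1 ? I-1×I-2: ww|Ww|WW
W/II-2 ? I-1×I-2: ww|Ww|WW
⇒ W over [I-1,I-2,II-1,II-2]: 18 consistent

I-1 ∈ {EE NN WW, EE NN Ww, EE Nn WW, EE Nn Ww, Ee NN WW, Ee NN Ww, Ee Nn WW, Ee Nn Ww}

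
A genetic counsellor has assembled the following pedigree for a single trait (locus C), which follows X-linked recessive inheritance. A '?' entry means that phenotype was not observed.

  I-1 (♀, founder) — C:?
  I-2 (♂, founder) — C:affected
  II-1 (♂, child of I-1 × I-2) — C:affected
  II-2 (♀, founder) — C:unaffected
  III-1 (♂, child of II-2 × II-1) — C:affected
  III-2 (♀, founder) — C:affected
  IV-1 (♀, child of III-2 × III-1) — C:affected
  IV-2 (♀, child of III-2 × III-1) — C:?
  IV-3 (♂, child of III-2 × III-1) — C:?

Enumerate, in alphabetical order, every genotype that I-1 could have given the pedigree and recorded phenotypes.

I-1 ∈ {X^CX^c, X^cX^c}

C/I-1 ? ·: X^CX^c|X^cX^c
C/I-2 aff ·: X^cY
C/II-1 aff I-1×I-2: X^cY
C/II-2 un ·: X^CX^c
C/III-1 aff II-2×II-1: X^cY
C/III-2 aff ·: X^cX^c
C/IV-1 aff III-2×III-1: X^cX^c
C/IV-2 ? III-2×III-1: X^cX^c
C/IV-3 ? III-2×III-1: X^cY
⇒ C over [I-1,I-2,II-1,II-2,III-1,III-2,IV-1,IV-2,IV-3]: 2 consistent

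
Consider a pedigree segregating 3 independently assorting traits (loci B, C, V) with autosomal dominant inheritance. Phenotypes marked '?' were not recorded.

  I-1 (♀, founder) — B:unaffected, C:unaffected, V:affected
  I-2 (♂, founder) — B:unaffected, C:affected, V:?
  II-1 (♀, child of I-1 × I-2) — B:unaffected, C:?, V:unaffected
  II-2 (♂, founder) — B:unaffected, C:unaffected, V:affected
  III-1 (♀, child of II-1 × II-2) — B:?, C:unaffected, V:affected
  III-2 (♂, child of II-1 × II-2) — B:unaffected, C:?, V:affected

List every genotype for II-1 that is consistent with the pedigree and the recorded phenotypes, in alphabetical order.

B/I-1 un ·: bb
B/I-2 un ·: bb
B/II-1 un I-1×I-2: bb
B/II-2 un ·: bb
B/III-1 ? II-1×II-2: bb
B/III-2 un II-1×II-2: bb
⇒ B over [I-1,I-2,II-1,II-2,III-1,III-2]: 1 consistent
C/I-1 un ·: cc
C/I-2 aff ·: Cc|CC
C/II-1 ? I-1×I-2: cc|Cc
C/II-2 un ·: cc
C/III-1 un II-1×II-2: cc
C/III-2 ? II-1×II-2: cc|Cc
⇒ C over [I-1,I-2,II-1,II-2,III-1,III-2]: 5 consistent
V/I-1 aff ·: Vv
V/I-2 ? ·: vv|Vv
V/II-1 un I-1×I-2: vv
V/II-2 aff ·: Vv|VV
V/III-1 aff II-1×II-2: Vv
V/III-2 aff II-1×II-2: Vv
⇒ V over [I-1,I-2,II-1,II-2,III-1,III-2]: 4 consistent

II-1 ∈ {bb Cc vv, bb cc vv}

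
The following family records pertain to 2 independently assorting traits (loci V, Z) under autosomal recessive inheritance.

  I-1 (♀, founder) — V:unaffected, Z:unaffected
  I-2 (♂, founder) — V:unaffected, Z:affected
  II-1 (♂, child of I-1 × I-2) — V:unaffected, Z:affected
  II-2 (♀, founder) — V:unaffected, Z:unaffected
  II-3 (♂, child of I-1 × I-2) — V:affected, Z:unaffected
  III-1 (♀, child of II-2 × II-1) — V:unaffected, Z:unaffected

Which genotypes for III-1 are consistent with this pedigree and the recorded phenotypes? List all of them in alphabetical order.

III-1 ∈ {VV Zz, Vv Zz}

V/I-1 un ·: Vv
V/I-2 un ·: Vv
V/II-1 un I-1×I-2: VV|Vv
V/II-2 un ·: VV|Vv
V/II-3 aff I-1×I-2: vv
V/III-1 un II-2×II-1: VV|Vv
⇒ V over [I-1,I-2,II-1,II-2,II-3,III-1]: 7 consistent
Z/I-1 un ·: Zz
Z/I-2 aff ·: zz
Z/II-1 aff I-1×I-2: zz
Z/II-2 un ·: ZZ|Zz
Z/II-3 un I-1×I-2: Zz
Z/III-1 un II-2×II-1: Zz
⇒ Z over [I-1,I-2,II-1,II-2,II-3,III-1]: 2 consistent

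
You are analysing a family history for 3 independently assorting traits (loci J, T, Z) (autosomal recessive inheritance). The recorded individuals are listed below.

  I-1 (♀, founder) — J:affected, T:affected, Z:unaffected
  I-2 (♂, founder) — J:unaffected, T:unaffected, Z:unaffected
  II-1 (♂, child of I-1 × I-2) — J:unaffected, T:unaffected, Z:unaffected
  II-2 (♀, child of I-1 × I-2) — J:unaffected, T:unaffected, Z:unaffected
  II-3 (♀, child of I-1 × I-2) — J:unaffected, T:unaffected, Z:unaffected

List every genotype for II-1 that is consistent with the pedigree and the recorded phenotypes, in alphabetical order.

J/I-1 aff ·: jj
J/I-2 un ·: JJ|Jj
J/II-1 un I-1×I-2: Jj
J/II-2 un I-1×I-2: Jj
J/II-3 un I-1×I-2: Jj
⇒ J over [I-1,I-2,II-1,II-2,II-3]: 2 consistent
T/I-1 aff ·: tt
T/I-2 un ·: TT|Tt
T/II-1 un I-1×I-2: Tt
T/II-2 un I-1×I-2: Tt
T/II-3 un I-1×I-2: Tt
⇒ T over [I-1,I-2,II-1,II-2,II-3]: 2 consistent
Z/I-1 un ·: ZZ|Zz
Z/I-2 un ·: ZZ|Zz
Z/II-1 un I-1×I-2: ZZ|Zz
Z/II-2 un I-1×I-2: ZZ|Zz
Z/II-3 un I-1×I-2: ZZ|Zz
⇒ Z over [I-1,I-2,II-1,II-2,II-3]: 25 consistent

II-1 ∈ {Jj Tt ZZ, Jj Tt Zz}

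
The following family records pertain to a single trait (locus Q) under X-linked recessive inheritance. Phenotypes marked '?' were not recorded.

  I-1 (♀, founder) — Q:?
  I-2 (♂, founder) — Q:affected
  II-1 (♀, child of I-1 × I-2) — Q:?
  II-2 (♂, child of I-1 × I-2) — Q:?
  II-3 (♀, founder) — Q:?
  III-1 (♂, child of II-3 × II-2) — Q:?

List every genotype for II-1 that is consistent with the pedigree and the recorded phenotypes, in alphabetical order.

II-1 ∈ {X^QX^q, X^qX^q}

Q/I-1 ? ·: X^QX^Q|X^QX^q|X^qX^q
Q/I-2 aff ·: X^qY
Q/II-1 ? I-1×I-2: X^QX^q|X^qX^q
Q/II-2 ? I-1×I-2: X^QY|X^qY
Q/II-3 ? ·: X^QX^Q|X^QX^q|X^qX^q
Q/III-1 ? II-3×II-2: X^QY|X^qY
⇒ Q over [I-1,I-2,II-1,II-2,II-3,III-1]: 24 consistent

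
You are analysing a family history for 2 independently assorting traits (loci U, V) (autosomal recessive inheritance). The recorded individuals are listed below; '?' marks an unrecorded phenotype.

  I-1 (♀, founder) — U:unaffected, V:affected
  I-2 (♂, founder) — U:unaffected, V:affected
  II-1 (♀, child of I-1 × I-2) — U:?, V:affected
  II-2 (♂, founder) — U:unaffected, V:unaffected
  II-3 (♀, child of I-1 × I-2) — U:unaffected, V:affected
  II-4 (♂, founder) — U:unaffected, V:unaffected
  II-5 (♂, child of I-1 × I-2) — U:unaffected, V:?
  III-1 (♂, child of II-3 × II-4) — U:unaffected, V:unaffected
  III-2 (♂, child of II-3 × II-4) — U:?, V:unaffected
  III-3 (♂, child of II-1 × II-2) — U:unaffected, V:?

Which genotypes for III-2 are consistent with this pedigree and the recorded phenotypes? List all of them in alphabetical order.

III-2 ∈ {UU Vv, Uu Vv, uu Vv}

U/I-1 un ·: UU|Uu
U/I-2 un ·: UU|Uu
U/II-1 ? I-1×I-2: UU|Uu|uu
U/II-2 un ·: UU|Uu
U/II-3 un I-1×I-2: UU|Uu
U/II-4 un ·: UU|Uu
U/II-5 un I-1×I-2: UU|Uu
U/III-1 un II-3×II-4: UU|Uu
U/III-2 ? II-3×II-4: UU|Uu|uu
U/III-3 un II-1×II-2: UU|Uu
⇒ U over [I-1,I-2,II-1,II-2,II-3,II-4,II-5,III-1,III-2,III-3]: 705 consistent
V/I-1 aff ·: vv
V/I-2 aff ·: vv
V/II-1 aff I-1×I-2: vv
V/II-2 un ·: VV|Vv
V/II-3 aff I-1×I-2: vv
V/II-4 un ·: VV|Vv
V/II-5 ? I-1×I-2: vv
V/III-1 un II-3×II-4: Vv
V/III-2 un II-3×II-4: Vv
V/III-3 ? II-1×II-2: Vv|vv
⇒ V over [I-1,I-2,II-1,II-2,II-3,II-4,II-5,III-1,III-2,III-3]: 6 consistent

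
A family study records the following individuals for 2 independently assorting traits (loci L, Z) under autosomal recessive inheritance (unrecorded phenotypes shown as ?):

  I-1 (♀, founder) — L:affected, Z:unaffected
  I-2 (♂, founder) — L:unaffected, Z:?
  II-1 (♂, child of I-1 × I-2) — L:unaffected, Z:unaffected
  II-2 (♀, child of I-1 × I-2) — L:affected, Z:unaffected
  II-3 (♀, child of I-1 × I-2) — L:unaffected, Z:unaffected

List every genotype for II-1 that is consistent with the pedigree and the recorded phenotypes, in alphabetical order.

L/I-1 aff ·: ll
L/I-2 un ·: Ll
L/II-1 un I-1×I-2: Ll
L/II-2 aff I-1×I-2: ll
L/II-3 un I-1×I-2: Ll
⇒ L over [I-1,I-2,II-1,II-2,II-3]: 1 consistent
Z/I-1 un ·: ZZ|Zz
Z/I-2 ? ·: ZZ|Zz|zz
Z/II-1 un I-1×I-2: ZZ|Zz
Z/II-2 un I-1×I-2: ZZ|Zz
Z/II-3 un I-1×I-2: ZZ|Zz
⇒ Z over [I-1,I-2,II-1,II-2,II-3]: 27 consistent

II-1 ∈ {Ll ZZ, Ll Zz}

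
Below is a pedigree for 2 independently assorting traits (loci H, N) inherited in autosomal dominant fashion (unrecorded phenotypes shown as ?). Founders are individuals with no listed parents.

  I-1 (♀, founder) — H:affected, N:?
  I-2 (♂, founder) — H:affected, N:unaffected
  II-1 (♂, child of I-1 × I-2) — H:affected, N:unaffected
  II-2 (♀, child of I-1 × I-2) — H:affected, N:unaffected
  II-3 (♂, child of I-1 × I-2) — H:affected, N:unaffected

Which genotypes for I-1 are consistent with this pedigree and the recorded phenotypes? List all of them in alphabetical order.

I-1 ∈ {HH Nn, HH nn, Hh Nn, Hh nn}

H/I-1 aff ·: Hh|HH
H/I-2 aff ·: Hh|HH
H/II-1 aff I-1×I-2: Hh|HH
H/II-2 aff I-1×I-2: Hh|HH
H/II-3 aff I-1×I-2: Hh|HH
⇒ H over [I-1,I-2,II-1,II-2,II-3]: 25 consistent
N/I-1 ? ·: nn|Nn
N/I-2 un ·: nn
N/II-1 un I-1×I-2: nn
N/II-2 un I-1×I-2: nn
N/II-3 un I-1×I-2: nn
⇒ N over [I-1,I-2,II-1,II-2,II-3]: 2 consistent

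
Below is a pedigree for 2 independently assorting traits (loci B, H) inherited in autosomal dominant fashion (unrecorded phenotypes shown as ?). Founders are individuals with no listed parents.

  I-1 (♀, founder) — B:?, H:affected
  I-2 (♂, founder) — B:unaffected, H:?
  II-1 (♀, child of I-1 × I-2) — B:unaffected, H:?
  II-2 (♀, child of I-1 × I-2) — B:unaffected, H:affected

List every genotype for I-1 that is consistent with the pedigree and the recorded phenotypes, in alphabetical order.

B/I-1 ? ·: bb|Bb
B/I-2 un ·: bb
B/II-1 un I-1×I-2: bb
B/II-2 un I-1×I-2: bb
⇒ B over [I-1,I-2,II-1,II-2]: 2 consistent
H/I-1 aff ·: Hh|HH
H/I-2 ? ·: hh|Hh|HH
H/II-1 ? I-1×I-2: hh|Hh|HH
H/II-2 aff I-1×I-2: Hh|HH
⇒ H over [I-1,I-2,II-1,II-2]: 18 consistent

I-1 ∈ {Bb HH, Bb Hh, bb HH, bb Hh}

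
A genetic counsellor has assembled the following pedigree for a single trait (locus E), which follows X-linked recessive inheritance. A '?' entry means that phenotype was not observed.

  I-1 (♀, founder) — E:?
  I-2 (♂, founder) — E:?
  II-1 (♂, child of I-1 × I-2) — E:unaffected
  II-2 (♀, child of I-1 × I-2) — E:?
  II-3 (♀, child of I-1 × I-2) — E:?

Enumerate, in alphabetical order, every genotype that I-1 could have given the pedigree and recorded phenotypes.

I-1 ∈ {X^EX^E, X^EX^e}

E/I-1 ? ·: X^EX^E|X^EX^e
E/I-2 ? ·: X^EY|X^eY
E/II-1 un I-1×I-2: X^EY
E/II-2 ? I-1×I-2: X^EX^E|X^EX^e|X^eX^e
E/II-3 ? I-1×I-2: X^EX^E|X^EX^e|X^eX^e
⇒ E over [I-1,I-2,II-1,II-2,II-3]: 10 consistent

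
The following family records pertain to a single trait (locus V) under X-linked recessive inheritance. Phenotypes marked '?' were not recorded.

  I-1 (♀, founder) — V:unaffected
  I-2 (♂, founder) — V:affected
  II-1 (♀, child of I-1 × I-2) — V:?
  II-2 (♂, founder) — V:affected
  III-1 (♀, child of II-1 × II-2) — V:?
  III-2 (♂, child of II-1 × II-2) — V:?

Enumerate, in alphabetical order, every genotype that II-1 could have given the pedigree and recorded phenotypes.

V/I-1 un ·: X^VX^V|X^VX^v
V/I-2 aff ·: X^vY
V/II-1 ? I-1×I-2: X^VX^v|X^vX^v
V/II-2 aff ·: X^vY
V/III-1 ? II-1×II-2: X^VX^v|X^vX^v
V/III-2 ? II-1×II-2: X^VY|X^vY
⇒ V over [I-1,I-2,II-1,II-2,III-1,III-2]: 9 consistent

II-1 ∈ {X^VX^v, X^vX^v}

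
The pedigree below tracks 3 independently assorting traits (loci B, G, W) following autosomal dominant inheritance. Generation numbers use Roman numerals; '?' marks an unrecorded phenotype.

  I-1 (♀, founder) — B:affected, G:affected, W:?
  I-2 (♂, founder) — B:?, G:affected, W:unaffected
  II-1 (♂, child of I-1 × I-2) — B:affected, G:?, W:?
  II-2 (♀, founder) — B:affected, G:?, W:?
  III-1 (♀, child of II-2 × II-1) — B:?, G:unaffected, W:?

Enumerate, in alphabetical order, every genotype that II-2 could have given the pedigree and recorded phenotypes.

B/I-1 aff ·: Bb|BB
B/I-2 ? ·: bb|Bb|BB
B/II-1 aff I-1×I-2: Bb|BB
B/II-2 aff ·: Bb|BB
B/III-1 ? II-2×II-1: bb|Bb|BB
⇒ B over [I-1,I-2,II-1,II-2,III-1]: 37 consistent
G/I-1 aff ·: Gg|GG
G/I-2 aff ·: Gg|GG
G/II-1 ? I-1×I-2: gg|Gg
G/II-2 ? ·: gg|Gg
G/III-1 un II-2×II-1: gg
⇒ G over [I-1,I-2,II-1,II-2,III-1]: 8 consistent
W/I-1 ? ·: ww|Ww|WW
W/I-2 un ·: ww
W/II-1 ? I-1×I-2: ww|Ww
W/II-2 ? ·: ww|Ww|WW
W/III-1 ? II-2×II-1: ww|Ww|WW
⇒ W over [I-1,I-2,II-1,II-2,III-1]: 22 consistent

II-2 ∈ {BB Gg WW, BB Gg Ww, BB Gg ww, BB gg WW, BB gg Ww, BB gg ww, Bb Gg WW, Bb Gg Ww, Bb Gg ww, Bb gg WW, Bb gg Ww, Bb gg ww}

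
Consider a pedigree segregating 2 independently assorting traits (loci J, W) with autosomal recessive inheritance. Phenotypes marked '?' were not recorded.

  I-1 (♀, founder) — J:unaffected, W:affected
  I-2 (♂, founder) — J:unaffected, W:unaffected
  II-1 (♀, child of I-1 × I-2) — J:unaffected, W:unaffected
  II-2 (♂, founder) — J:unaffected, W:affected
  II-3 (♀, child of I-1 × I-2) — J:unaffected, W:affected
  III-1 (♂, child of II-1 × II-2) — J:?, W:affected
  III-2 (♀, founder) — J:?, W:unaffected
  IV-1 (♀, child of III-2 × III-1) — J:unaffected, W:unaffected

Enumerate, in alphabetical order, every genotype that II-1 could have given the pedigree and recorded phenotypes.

J/I-1 un ·: JJ|Jj
J/I-2 un ·: JJ|Jj
J/II-1 un I-1×I-2: JJ|Jj
J/II-2 un ·: JJ|Jj
J/II-3 un I-1×I-2: JJ|Jj
J/III-1 ? II-1×II-2: JJ|Jj|jj
J/III-2 ? ·: JJ|Jj|jj
J/IV-1 un III-2×III-1: JJ|Jj
⇒ J over [I-1,I-2,II-1,II-2,II-3,III-1,III-2,IV-1]: 211 consistent
W/I-1 aff ·: ww
W/I-2 un ·: Ww
W/II-1 un I-1×I-2: Ww
W/II-2 aff ·: ww
W/II-3 aff I-1×I-2: ww
W/III-1 aff II-1×II-2: ww
W/III-2 un ·: WW|Ww
W/IV-1 un III-2×III-1: Ww
⇒ W over [I-1,I-2,II-1,II-2,II-3,III-1,III-2,IV-1]: 2 consistent

II-1 ∈ {JJ Ww, Jj Ww}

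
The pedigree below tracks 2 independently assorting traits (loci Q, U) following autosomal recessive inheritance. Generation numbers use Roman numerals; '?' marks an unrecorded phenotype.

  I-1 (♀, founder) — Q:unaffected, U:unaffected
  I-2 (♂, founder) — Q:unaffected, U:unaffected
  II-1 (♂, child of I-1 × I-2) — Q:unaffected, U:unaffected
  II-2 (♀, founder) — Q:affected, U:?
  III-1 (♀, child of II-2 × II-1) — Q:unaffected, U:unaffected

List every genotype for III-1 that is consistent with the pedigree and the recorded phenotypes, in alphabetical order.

Q/I-1 un ·: QQ|Qq
Q/I-2 un ·: QQ|Qq
Q/II-1 un I-1×I-2: QQ|Qq
Q/II-2 aff ·: qq
Q/III-1 un II-2×II-1: Qq
⇒ Q over [I-1,I-2,II-1,II-2,III-1]: 7 consistent
U/I-1 un ·: UU|Uu
U/I-2 un ·: UU|Uu
U/II-1 un I-1×I-2: UU|Uu
U/II-2 ? ·: UU|Uu|uu
U/III-1 un II-2×II-1: UU|Uu
⇒ U over [I-1,I-2,II-1,II-2,III-1]: 31 consistent

III-1 ∈ {Qq UU, Qq Uu}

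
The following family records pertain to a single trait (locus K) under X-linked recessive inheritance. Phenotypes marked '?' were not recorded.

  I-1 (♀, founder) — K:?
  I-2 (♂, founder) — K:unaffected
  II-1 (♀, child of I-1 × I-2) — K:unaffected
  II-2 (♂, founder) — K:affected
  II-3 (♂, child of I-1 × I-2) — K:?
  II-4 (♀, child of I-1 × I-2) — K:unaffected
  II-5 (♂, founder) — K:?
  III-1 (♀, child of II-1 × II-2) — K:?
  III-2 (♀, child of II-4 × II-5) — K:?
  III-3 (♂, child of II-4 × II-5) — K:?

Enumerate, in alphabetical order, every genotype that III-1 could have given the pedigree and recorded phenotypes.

III-1 ∈ {X^KX^k, X^kX^k}

K/I-1 ? ·: X^KX^K|X^KX^k|X^kX^k
K/I-2 un ·: X^KY
K/II-1 un I-1×I-2: X^KX^K|X^KX^k
K/II-2 aff ·: X^kY
K/II-3 ? I-1×I-2: X^KY|X^kY
K/II-4 un I-1×I-2: X^KX^K|X^KX^k
K/II-5 ? ·: X^KY|X^kY
K/III-1 ? II-1×II-2: X^KX^k|X^kX^k
K/III-2 ? II-4×II-5: X^KX^K|X^KX^k|X^kX^k
K/III-3 ? II-4×II-5: X^KY|X^kY
⇒ K over [I-1,I-2,II-1,II-2,II-3,II-4,II-5,III-1,III-2,III-3]: 78 consistent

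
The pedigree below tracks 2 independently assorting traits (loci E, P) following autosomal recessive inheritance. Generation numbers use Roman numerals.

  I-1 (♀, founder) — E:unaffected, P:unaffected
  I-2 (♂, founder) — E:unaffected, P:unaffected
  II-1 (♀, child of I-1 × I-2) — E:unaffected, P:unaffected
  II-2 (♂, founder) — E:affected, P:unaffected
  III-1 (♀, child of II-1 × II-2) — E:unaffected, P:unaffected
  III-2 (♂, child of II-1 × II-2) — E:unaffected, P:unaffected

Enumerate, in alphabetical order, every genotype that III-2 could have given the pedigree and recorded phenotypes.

E/I-1 un ·: EE|Ee
E/I-2 un ·: EE|Ee
E/II-1 un I-1×I-2: EE|Ee
E/II-2 aff ·: ee
E/III-1 un II-1×II-2: Ee
E/III-2 un II-1×II-2: Ee
⇒ E over [I-1,I-2,II-1,II-2,III-1,III-2]: 7 consistent
P/I-1 un ·: PP|Pp
P/I-2 un ·: PP|Pp
P/II-1 un I-1×I-2: PP|Pp
P/II-2 un ·: PP|Pp
P/III-1 un II-1×II-2: PP|Pp
P/III-2 un II-1×II-2: PP|Pp
⇒ P over [I-1,I-2,II-1,II-2,III-1,III-2]: 44 consistent

III-2 ∈ {Ee PP, Ee Pp}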